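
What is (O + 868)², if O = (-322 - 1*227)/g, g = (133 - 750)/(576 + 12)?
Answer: 736795623424/380689 ≈ 1.9354e+6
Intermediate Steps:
g = -617/588 ≈ -1.0493
O = 322812/617 (O = (-322 - 1*227)/(-617/588) = (-322 - 227)*(-588/617) = -549*(-588/617) = 322812/617 ≈ 523.20)
(O + 868)² = (322812/617 + 868)² = (858368/617)² = 736795623424/380689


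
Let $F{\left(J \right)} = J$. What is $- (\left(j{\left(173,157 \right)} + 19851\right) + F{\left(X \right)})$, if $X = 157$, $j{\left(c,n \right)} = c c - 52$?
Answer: $-49885$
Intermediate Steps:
$j{\left(c,n \right)} = -52 + c^{2}$ ($j{\left(c,n \right)} = c^{2} - 52 = -52 + c^{2}$)
$- (\left(j{\left(173,157 \right)} + 19851\right) + F{\left(X \right)}) = - (\left(\left(-52 + 173^{2}\right) + 19851\right) + 157) = - (\left(\left(-52 + 29929\right) + 19851\right) + 157) = - (\left(29877 + 19851\right) + 157) = - (49728 + 157) = \left(-1\right) 49885 = -49885$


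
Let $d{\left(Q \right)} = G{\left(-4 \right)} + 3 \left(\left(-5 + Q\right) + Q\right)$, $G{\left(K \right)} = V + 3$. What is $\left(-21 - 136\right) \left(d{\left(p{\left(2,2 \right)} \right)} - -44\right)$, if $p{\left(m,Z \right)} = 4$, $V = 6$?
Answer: $-9734$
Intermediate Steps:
$G{\left(K \right)} = 9$ ($G{\left(K \right)} = 6 + 3 = 9$)
$d{\left(Q \right)} = -6 + 6 Q$ ($d{\left(Q \right)} = 9 + 3 \left(\left(-5 + Q\right) + Q\right) = 9 + 3 \left(-5 + 2 Q\right) = 9 + \left(-15 + 6 Q\right) = -6 + 6 Q$)
$\left(-21 - 136\right) \left(d{\left(p{\left(2,2 \right)} \right)} - -44\right) = \left(-21 - 136\right) \left(\left(-6 + 6 \cdot 4\right) - -44\right) = - 157 \left(\left(-6 + 24\right) + 44\right) = - 157 \left(18 + 44\right) = \left(-157\right) 62 = -9734$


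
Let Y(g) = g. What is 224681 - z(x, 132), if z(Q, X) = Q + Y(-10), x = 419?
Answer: 224272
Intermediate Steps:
z(Q, X) = -10 + Q (z(Q, X) = Q - 10 = -10 + Q)
224681 - z(x, 132) = 224681 - (-10 + 419) = 224681 - 1*409 = 224681 - 409 = 224272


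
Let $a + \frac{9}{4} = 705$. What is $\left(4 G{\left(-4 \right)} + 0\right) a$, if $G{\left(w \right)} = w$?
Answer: $-11244$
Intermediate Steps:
$a = \frac{2811}{4}$ ($a = - \frac{9}{4} + 705 = \frac{2811}{4} \approx 702.75$)
$\left(4 G{\left(-4 \right)} + 0\right) a = \left(4 \left(-4\right) + 0\right) \frac{2811}{4} = \left(-16 + 0\right) \frac{2811}{4} = \left(-16\right) \frac{2811}{4} = -11244$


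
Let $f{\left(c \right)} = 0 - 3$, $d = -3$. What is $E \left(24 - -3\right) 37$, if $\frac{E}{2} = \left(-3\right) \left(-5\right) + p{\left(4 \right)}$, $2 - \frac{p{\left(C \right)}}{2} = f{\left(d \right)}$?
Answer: $49950$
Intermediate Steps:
$f{\left(c \right)} = -3$
$p{\left(C \right)} = 10$ ($p{\left(C \right)} = 4 - -6 = 4 + 6 = 10$)
$E = 50$ ($E = 2 \left(\left(-3\right) \left(-5\right) + 10\right) = 2 \left(15 + 10\right) = 2 \cdot 25 = 50$)
$E \left(24 - -3\right) 37 = 50 \left(24 - -3\right) 37 = 50 \left(24 + 3\right) 37 = 50 \cdot 27 \cdot 37 = 1350 \cdot 37 = 49950$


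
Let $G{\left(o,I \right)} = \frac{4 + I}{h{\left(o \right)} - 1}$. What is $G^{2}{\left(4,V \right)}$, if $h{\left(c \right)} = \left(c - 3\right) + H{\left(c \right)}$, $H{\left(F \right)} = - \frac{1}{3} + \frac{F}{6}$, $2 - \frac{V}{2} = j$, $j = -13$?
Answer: $10404$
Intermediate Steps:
$V = 30$ ($V = 4 - -26 = 4 + 26 = 30$)
$H{\left(F \right)} = - \frac{1}{3} + \frac{F}{6}$ ($H{\left(F \right)} = \left(-1\right) \frac{1}{3} + F \frac{1}{6} = - \frac{1}{3} + \frac{F}{6}$)
$h{\left(c \right)} = - \frac{10}{3} + \frac{7 c}{6}$ ($h{\left(c \right)} = \left(c - 3\right) + \left(- \frac{1}{3} + \frac{c}{6}\right) = \left(-3 + c\right) + \left(- \frac{1}{3} + \frac{c}{6}\right) = - \frac{10}{3} + \frac{7 c}{6}$)
$G{\left(o,I \right)} = \frac{4 + I}{- \frac{13}{3} + \frac{7 o}{6}}$ ($G{\left(o,I \right)} = \frac{4 + I}{\left(- \frac{10}{3} + \frac{7 o}{6}\right) - 1} = \frac{4 + I}{- \frac{13}{3} + \frac{7 o}{6}}$)
$G^{2}{\left(4,V \right)} = \left(\frac{6 \left(4 + 30\right)}{-26 + 7 \cdot 4}\right)^{2} = \left(6 \frac{1}{-26 + 28} \cdot 34\right)^{2} = \left(6 \cdot \frac{1}{2} \cdot 34\right)^{2} = 102^{2} = 10404$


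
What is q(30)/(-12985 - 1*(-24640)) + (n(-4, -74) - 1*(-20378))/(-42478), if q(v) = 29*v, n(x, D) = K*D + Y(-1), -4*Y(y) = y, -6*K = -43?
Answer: -51832429/132021624 ≈ -0.39261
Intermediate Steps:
K = 43/6 (K = -⅙*(-43) = 43/6 ≈ 7.1667)
Y(y) = -y/4
n(x, D) = ¼ + 43*D/6 (n(x, D) = 43*D/6 - ¼*(-1) = 43*D/6 + ¼ = ¼ + 43*D/6)
q(30)/(-12985 - 1*(-24640)) + (n(-4, -74) - 1*(-20378))/(-42478) = (29*30)/(-12985 - 1*(-24640)) + ((¼ + (43/6)*(-74)) - 1*(-20378))/(-42478) = 870/(-12985 + 24640) + ((¼ - 1591/3) + 20378)*(-1/42478) = 870/11655 + (-6361/12 + 20378)*(-1/42478) = 870*(1/11655) + (238175/12)*(-1/42478) = 58/777 - 238175/509736 = -51832429/132021624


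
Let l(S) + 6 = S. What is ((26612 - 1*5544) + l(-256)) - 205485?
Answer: -184679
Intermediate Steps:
l(S) = -6 + S
((26612 - 1*5544) + l(-256)) - 205485 = ((26612 - 1*5544) + (-6 - 256)) - 205485 = ((26612 - 5544) - 262) - 205485 = (21068 - 262) - 205485 = 20806 - 205485 = -184679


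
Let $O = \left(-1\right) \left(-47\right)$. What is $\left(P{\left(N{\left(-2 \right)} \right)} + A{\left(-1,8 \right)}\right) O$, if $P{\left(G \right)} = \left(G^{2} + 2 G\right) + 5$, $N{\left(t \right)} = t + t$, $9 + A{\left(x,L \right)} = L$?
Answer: $564$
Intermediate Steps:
$A{\left(x,L \right)} = -9 + L$
$N{\left(t \right)} = 2 t$
$P{\left(G \right)} = 5 + G^{2} + 2 G$
$O = 47$
$\left(P{\left(N{\left(-2 \right)} \right)} + A{\left(-1,8 \right)}\right) O = \left(\left(5 + \left(2 \left(-2\right)\right)^{2} + 2 \cdot 2 \left(-2\right)\right) + \left(-9 + 8\right)\right) 47 = \left(\left(5 + \left(-4\right)^{2} + 2 \left(-4\right)\right) - 1\right) 47 = \left(\left(5 + 16 - 8\right) - 1\right) 47 = \left(13 - 1\right) 47 = 12 \cdot 47 = 564$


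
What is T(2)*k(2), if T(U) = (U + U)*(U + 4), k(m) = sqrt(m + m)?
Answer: 48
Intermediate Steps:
k(m) = sqrt(2)*sqrt(m) (k(m) = sqrt(2*m) = sqrt(2)*sqrt(m))
T(U) = 2*U*(4 + U) (T(U) = (2*U)*(4 + U) = 2*U*(4 + U))
T(2)*k(2) = (2*2*(4 + 2))*(sqrt(2)*sqrt(2)) = (2*2*6)*2 = 24*2 = 48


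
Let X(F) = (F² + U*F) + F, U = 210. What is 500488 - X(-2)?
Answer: 500906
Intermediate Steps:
X(F) = F² + 211*F (X(F) = (F² + 210*F) + F = F² + 211*F)
500488 - X(-2) = 500488 - (-2)*(211 - 2) = 500488 - (-2)*209 = 500488 - 1*(-418) = 500488 + 418 = 500906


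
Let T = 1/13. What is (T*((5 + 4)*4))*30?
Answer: 1080/13 ≈ 83.077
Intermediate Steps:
T = 1/13 ≈ 0.076923
(T*((5 + 4)*4))*30 = (((5 + 4)*4)/13)*30 = ((9*4)/13)*30 = ((1/13)*36)*30 = (36/13)*30 = 1080/13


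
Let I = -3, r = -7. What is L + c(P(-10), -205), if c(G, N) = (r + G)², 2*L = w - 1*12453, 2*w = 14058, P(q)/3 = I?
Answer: -2456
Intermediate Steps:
P(q) = -9 (P(q) = 3*(-3) = -9)
w = 7029 (w = (½)*14058 = 7029)
L = -2712 (L = (7029 - 1*12453)/2 = (7029 - 12453)/2 = (½)*(-5424) = -2712)
c(G, N) = (-7 + G)²
L + c(P(-10), -205) = -2712 + (-7 - 9)² = -2712 + (-16)² = -2712 + 256 = -2456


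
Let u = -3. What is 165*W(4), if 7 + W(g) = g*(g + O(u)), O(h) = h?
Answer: -495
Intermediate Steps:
W(g) = -7 + g*(-3 + g) (W(g) = -7 + g*(g - 3) = -7 + g*(-3 + g))
165*W(4) = 165*(-7 + 4**2 - 3*4) = 165*(-7 + 16 - 12) = 165*(-3) = -495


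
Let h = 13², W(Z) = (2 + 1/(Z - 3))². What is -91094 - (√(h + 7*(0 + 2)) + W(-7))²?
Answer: -912900321/10000 - 361*√183/50 ≈ -91388.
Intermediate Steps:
W(Z) = (2 + 1/(-3 + Z))²
h = 169
-91094 - (√(h + 7*(0 + 2)) + W(-7))² = -91094 - (√(169 + 7*(0 + 2)) + (-5 + 2*(-7))²/(-3 - 7)²)² = -91094 - (√(169 + 7*2) + (-5 - 14)²/(-10)²)² = -91094 - (√(169 + 14) + (-19)²*(1/100))² = -91094 - (√183 + 361*(1/100))² = -91094 - (√183 + 361/100)² = -91094 - (361/100 + √183)²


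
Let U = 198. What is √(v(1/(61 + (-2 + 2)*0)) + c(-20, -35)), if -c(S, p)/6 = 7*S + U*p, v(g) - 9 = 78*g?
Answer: 3*√17542563/61 ≈ 205.99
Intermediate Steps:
v(g) = 9 + 78*g
c(S, p) = -1188*p - 42*S (c(S, p) = -6*(7*S + 198*p) = -1188*p - 42*S)
√(v(1/(61 + (-2 + 2)*0)) + c(-20, -35)) = √((9 + 78/(61 + (-2 + 2)*0)) + (-1188*(-35) - 42*(-20))) = √((9 + 78/(61 + 0*0)) + (41580 + 840)) = √((9 + 78/(61 + 0)) + 42420) = √((9 + 78/61) + 42420) = √(627/61 + 42420) = √(2588247/61) = 3*√17542563/61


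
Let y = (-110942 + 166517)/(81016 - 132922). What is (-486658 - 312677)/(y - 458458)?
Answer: 72408870/41530151 ≈ 1.7435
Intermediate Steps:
y = -18525/17302 (y = 55575/(-51906) = 55575*(-1/51906) = -18525/17302 ≈ -1.0707)
(-486658 - 312677)/(y - 458458) = (-486658 - 312677)/(-18525/17302 - 458458) = -799335/(-7932258841/17302) = -799335*(-17302/7932258841) = 72408870/41530151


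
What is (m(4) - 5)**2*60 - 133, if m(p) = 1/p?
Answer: 4883/4 ≈ 1220.8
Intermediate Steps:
(m(4) - 5)**2*60 - 133 = (1/4 - 5)**2*60 - 133 = (-19/4)**2*60 - 133 = (361/16)*60 - 133 = 5415/4 - 133 = 4883/4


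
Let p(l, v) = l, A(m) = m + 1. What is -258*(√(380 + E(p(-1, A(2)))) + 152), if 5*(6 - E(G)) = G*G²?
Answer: -39216 - 258*√9655/5 ≈ -44286.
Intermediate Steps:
A(m) = 1 + m
E(G) = 6 - G³/5 (E(G) = 6 - G*G²/5 = 6 - G³/5)
-258*(√(380 + E(p(-1, A(2)))) + 152) = -258*(√(380 + (6 - ⅕*(-1)³)) + 152) = -258*(√(380 + (6 - ⅕*(-1))) + 152) = -258*(√(380 + (6 + ⅕)) + 152) = -258*(√(380 + 31/5) + 152) = -258*(√(1931/5) + 152) = -258*(√9655/5 + 152) = -258*(152 + √9655/5) = -39216 - 258*√9655/5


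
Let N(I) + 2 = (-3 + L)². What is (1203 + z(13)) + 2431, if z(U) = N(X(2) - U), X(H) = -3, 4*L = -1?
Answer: 58281/16 ≈ 3642.6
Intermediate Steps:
L = -¼ (L = (¼)*(-1) = -¼ ≈ -0.25000)
N(I) = 137/16 (N(I) = -2 + (-3 - ¼)² = -2 + (-13/4)² = -2 + 169/16 = 137/16)
z(U) = 137/16
(1203 + z(13)) + 2431 = (1203 + 137/16) + 2431 = 19385/16 + 2431 = 58281/16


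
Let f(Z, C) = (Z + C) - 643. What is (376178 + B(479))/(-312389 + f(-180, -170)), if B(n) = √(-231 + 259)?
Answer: -188089/156691 - √7/156691 ≈ -1.2004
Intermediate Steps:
B(n) = 2*√7 (B(n) = √28 = 2*√7)
f(Z, C) = -643 + C + Z (f(Z, C) = (C + Z) - 643 = -643 + C + Z)
(376178 + B(479))/(-312389 + f(-180, -170)) = (376178 + 2*√7)/(-312389 + (-643 - 170 - 180)) = (376178 + 2*√7)/(-312389 - 993) = (376178 + 2*√7)/(-313382) = (376178 + 2*√7)*(-1/313382) = -188089/156691 - √7/156691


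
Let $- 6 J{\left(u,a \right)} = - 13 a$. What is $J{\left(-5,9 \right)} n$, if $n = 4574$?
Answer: $89193$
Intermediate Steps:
$J{\left(u,a \right)} = \frac{13 a}{6}$ ($J{\left(u,a \right)} = - \frac{\left(-13\right) a}{6} = \frac{13 a}{6}$)
$J{\left(-5,9 \right)} n = \frac{13}{6} \cdot 9 \cdot 4574 = \frac{39}{2} \cdot 4574 = 89193$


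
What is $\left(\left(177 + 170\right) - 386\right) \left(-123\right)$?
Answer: $4797$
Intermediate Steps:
$\left(\left(177 + 170\right) - 386\right) \left(-123\right) = \left(347 - 386\right) \left(-123\right) = \left(-39\right) \left(-123\right) = 4797$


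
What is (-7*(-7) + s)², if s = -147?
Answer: 9604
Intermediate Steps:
(-7*(-7) + s)² = (-7*(-7) - 147)² = (49 - 147)² = (-98)² = 9604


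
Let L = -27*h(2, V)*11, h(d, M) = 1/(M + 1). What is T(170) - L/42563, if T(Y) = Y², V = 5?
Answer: 2460141499/85126 ≈ 28900.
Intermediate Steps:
h(d, M) = 1/(1 + M)
L = -99/2 (L = -27/(1 + 5)*11 = -27/6*11 = -27*⅙*11 = -9/2*11 = -99/2 ≈ -49.500)
T(170) - L/42563 = 170² - (-99)/(2*42563) = 28900 - (-99)/(2*42563) = 28900 - 1*(-99/85126) = 28900 + 99/85126 = 2460141499/85126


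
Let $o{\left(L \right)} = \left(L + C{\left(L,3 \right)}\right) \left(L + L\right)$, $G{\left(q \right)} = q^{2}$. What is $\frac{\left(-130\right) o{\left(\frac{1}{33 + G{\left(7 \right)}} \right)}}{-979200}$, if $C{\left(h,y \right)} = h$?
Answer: $\frac{13}{164603520} \approx 7.8978 \cdot 10^{-8}$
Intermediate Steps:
$o{\left(L \right)} = 4 L^{2}$ ($o{\left(L \right)} = \left(L + L\right) \left(L + L\right) = 2 L 2 L = 4 L^{2}$)
$\frac{\left(-130\right) o{\left(\frac{1}{33 + G{\left(7 \right)}} \right)}}{-979200} = \frac{\left(-130\right) 4 \left(\frac{1}{33 + 7^{2}}\right)^{2}}{-979200} = - 130 \cdot 4 \left(\frac{1}{33 + 49}\right)^{2} \left(- \frac{1}{979200}\right) = - 130 \cdot 4 \left(\frac{1}{82}\right)^{2} \left(- \frac{1}{979200}\right) = - 130 \cdot \frac{4}{6724} \left(- \frac{1}{979200}\right) = - 130 \cdot 4 \cdot \frac{1}{6724} \left(- \frac{1}{979200}\right) = \left(-130\right) \frac{1}{1681} \left(- \frac{1}{979200}\right) = \left(- \frac{130}{1681}\right) \left(- \frac{1}{979200}\right) = \frac{13}{164603520}$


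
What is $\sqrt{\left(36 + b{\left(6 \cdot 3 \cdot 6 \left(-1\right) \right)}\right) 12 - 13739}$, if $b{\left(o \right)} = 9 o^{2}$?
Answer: $\sqrt{1246405} \approx 1116.4$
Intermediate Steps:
$\sqrt{\left(36 + b{\left(6 \cdot 3 \cdot 6 \left(-1\right) \right)}\right) 12 - 13739} = \sqrt{\left(36 + 9 \left(6 \cdot 3 \cdot 6 \left(-1\right)\right)^{2}\right) 12 - 13739} = \sqrt{\left(36 + 9 \left(18 \left(-6\right)\right)^{2}\right) 12 - 13739} = \sqrt{\left(36 + 9 \left(-108\right)^{2}\right) 12 - 13739} = \sqrt{\left(36 + 9 \cdot 11664\right) 12 - 13739} = \sqrt{\left(36 + 104976\right) 12 - 13739} = \sqrt{105012 \cdot 12 - 13739} = \sqrt{1260144 - 13739} = \sqrt{1246405}$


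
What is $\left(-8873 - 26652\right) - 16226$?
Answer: $-51751$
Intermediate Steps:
$\left(-8873 - 26652\right) - 16226 = -35525 - 16226 = -51751$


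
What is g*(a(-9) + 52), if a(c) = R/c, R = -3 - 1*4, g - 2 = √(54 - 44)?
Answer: 950/9 + 475*√10/9 ≈ 272.45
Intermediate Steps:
g = 2 + √10 (g = 2 + √(54 - 44) = 2 + √10 ≈ 5.1623)
R = -7 (R = -3 - 4 = -7)
a(c) = -7/c
g*(a(-9) + 52) = (2 + √10)*(-7/(-9) + 52) = (2 + √10)*(-7*(-⅑) + 52) = (2 + √10)*(7/9 + 52) = (2 + √10)*(475/9) = 950/9 + 475*√10/9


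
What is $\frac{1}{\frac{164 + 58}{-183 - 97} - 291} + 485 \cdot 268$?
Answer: $\frac{5309812840}{40851} \approx 1.2998 \cdot 10^{5}$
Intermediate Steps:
$\frac{1}{\frac{164 + 58}{-183 - 97} - 291} + 485 \cdot 268 = \frac{1}{\frac{222}{-280} - 291} + 129980 = \frac{1}{222 \left(- \frac{1}{280}\right) - 291} + 129980 = \frac{1}{- \frac{111}{140} - 291} + 129980 = \frac{1}{- \frac{40851}{140}} + 129980 = - \frac{140}{40851} + 129980 = \frac{5309812840}{40851}$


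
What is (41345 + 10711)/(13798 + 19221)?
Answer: 52056/33019 ≈ 1.5765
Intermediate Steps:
(41345 + 10711)/(13798 + 19221) = 52056/33019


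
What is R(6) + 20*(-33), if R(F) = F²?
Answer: -624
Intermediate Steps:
R(6) + 20*(-33) = 6² + 20*(-33) = 36 - 660 = -624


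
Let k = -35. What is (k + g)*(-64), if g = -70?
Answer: 6720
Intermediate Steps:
(k + g)*(-64) = (-35 - 70)*(-64) = -105*(-64) = 6720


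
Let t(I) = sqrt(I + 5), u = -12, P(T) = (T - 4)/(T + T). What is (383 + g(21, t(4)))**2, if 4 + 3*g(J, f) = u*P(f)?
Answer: 1315609/9 ≈ 1.4618e+5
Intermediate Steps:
P(T) = (-4 + T)/(2*T) (P(T) = (-4 + T)/((2*T)) = (-4 + T)*(1/(2*T)) = (-4 + T)/(2*T))
t(I) = sqrt(5 + I)
g(J, f) = -4/3 - 2*(-4 + f)/f (g(J, f) = -4/3 + (-6*(-4 + f)/f)/3 = -4/3 - 2*(-4 + f)/f)
(383 + g(21, t(4)))**2 = (383 + (-10/3 + 8/(sqrt(5 + 4))))**2 = (383 + (-10/3 + 8/(sqrt(9))))**2 = (383 + (-10/3 + 8/3))**2 = (383 - 2/3)**2 = (1147/3)**2 = 1315609/9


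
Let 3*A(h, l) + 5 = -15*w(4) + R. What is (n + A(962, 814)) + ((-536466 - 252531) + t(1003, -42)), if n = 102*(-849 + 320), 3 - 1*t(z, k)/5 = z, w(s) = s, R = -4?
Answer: -847978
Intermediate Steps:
t(z, k) = 15 - 5*z
A(h, l) = -23 (A(h, l) = -5/3 + (-15*4 - 4)/3 = -5/3 + (-60 - 4)/3 = -5/3 + (1/3)*(-64) = -5/3 - 64/3 = -23)
n = -53958 (n = 102*(-529) = -53958)
(n + A(962, 814)) + ((-536466 - 252531) + t(1003, -42)) = (-53958 - 23) + ((-536466 - 252531) + (15 - 5*1003)) = -53981 + (-788997 + (15 - 5015)) = -53981 + (-788997 - 5000) = -53981 - 793997 = -847978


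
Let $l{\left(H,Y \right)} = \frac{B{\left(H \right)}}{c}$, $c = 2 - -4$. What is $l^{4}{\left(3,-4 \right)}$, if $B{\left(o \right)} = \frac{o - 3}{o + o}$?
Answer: $0$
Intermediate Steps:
$c = 6$ ($c = 2 + 4 = 6$)
$B{\left(o \right)} = \frac{-3 + o}{2 o}$
$l{\left(H,Y \right)} = \frac{-3 + H}{12 H}$ ($l{\left(H,Y \right)} = \frac{\frac{1}{2} \frac{1}{H} \left(-3 + H\right)}{6} = \frac{-3 + H}{2 H} \frac{1}{6} = \frac{-3 + H}{12 H}$)
$l^{4}{\left(3,-4 \right)} = \left(\frac{-3 + 3}{12 \cdot 3}\right)^{4} = \left(\frac{1}{12} \cdot \frac{1}{3} \cdot 0\right)^{4} = 0^{4} = 0$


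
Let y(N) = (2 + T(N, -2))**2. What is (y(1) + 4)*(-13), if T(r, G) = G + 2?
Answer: -104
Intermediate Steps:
T(r, G) = 2 + G
y(N) = 4 (y(N) = (2 + (2 - 2))**2 = (2 + 0)**2 = 2**2 = 4)
(y(1) + 4)*(-13) = (4 + 4)*(-13) = 8*(-13) = -104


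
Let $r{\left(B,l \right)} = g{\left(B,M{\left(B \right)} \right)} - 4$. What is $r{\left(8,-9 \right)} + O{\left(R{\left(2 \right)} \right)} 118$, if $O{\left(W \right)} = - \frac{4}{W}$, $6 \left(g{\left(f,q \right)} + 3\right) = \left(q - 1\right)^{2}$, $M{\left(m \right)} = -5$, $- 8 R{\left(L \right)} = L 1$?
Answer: $1887$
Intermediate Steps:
$R{\left(L \right)} = - \frac{L}{8}$ ($R{\left(L \right)} = - \frac{L 1}{8} = - \frac{L}{8}$)
$g{\left(f,q \right)} = -3 + \frac{\left(-1 + q\right)^{2}}{6}$ ($g{\left(f,q \right)} = -3 + \frac{\left(q - 1\right)^{2}}{6} = -3 + \frac{\left(-1 + q\right)^{2}}{6}$)
$r{\left(B,l \right)} = -1$ ($r{\left(B,l \right)} = \left(-3 + \frac{\left(-1 - 5\right)^{2}}{6}\right) - 4 = \left(-3 + \frac{\left(-6\right)^{2}}{6}\right) - 4 = \left(-3 + \frac{1}{6} \cdot 36\right) - 4 = \left(-3 + 6\right) - 4 = 3 - 4 = -1$)
$r{\left(8,-9 \right)} + O{\left(R{\left(2 \right)} \right)} 118 = -1 + - \frac{4}{\left(- \frac{1}{8}\right) 2} \cdot 118 = -1 + - \frac{4}{- \frac{1}{4}} \cdot 118 = -1 + \left(-4\right) \left(-4\right) 118 = -1 + 16 \cdot 118 = -1 + 1888 = 1887$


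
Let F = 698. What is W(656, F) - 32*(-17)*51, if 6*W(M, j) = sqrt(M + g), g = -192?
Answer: 27744 + 2*sqrt(29)/3 ≈ 27748.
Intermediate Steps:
W(M, j) = sqrt(-192 + M)/6 (W(M, j) = sqrt(M - 192)/6 = sqrt(-192 + M)/6)
W(656, F) - 32*(-17)*51 = sqrt(-192 + 656)/6 - 32*(-17)*51 = sqrt(464)/6 - (-544)*51 = (4*sqrt(29))/6 - 1*(-27744) = 2*sqrt(29)/3 + 27744 = 27744 + 2*sqrt(29)/3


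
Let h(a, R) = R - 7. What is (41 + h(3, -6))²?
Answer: 784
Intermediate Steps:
h(a, R) = -7 + R
(41 + h(3, -6))² = (41 + (-7 - 6))² = (41 - 13)² = 28² = 784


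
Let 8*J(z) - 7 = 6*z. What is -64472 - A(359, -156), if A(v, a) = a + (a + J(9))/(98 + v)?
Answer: -235138109/3656 ≈ -64316.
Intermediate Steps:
J(z) = 7/8 + 3*z/4 (J(z) = 7/8 + (6*z)/8 = 7/8 + 3*z/4)
A(v, a) = a + (61/8 + a)/(98 + v) (A(v, a) = a + (a + (7/8 + (¾)*9))/(98 + v) = a + (a + (7/8 + 27/4))/(98 + v) = a + (a + 61/8)/(98 + v) = a + (61/8 + a)/(98 + v))
-64472 - A(359, -156) = -64472 - (61/8 + 99*(-156) - 156*359)/(98 + 359) = -64472 - (61/8 - 15444 - 56004)/457 = -64472 - (-571523)/(457*8) = -64472 - 1*(-571523/3656) = -64472 + 571523/3656 = -235138109/3656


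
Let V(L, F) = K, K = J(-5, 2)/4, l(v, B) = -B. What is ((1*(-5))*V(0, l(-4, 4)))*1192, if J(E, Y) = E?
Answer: 7450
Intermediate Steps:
K = -5/4 ≈ -1.2500
V(L, F) = -5/4
((1*(-5))*V(0, l(-4, 4)))*1192 = ((1*(-5))*(-5/4))*1192 = -5*(-5/4)*1192 = (25/4)*1192 = 7450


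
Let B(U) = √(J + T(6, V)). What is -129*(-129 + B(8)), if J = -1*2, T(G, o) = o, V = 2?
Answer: 16641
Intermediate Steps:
J = -2
B(U) = 0 (B(U) = √(-2 + 2) = √0 = 0)
-129*(-129 + B(8)) = -129*(-129 + 0) = -129*(-129) = 16641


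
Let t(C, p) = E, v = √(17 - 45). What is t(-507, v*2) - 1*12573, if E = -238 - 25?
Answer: -12836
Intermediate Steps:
v = 2*I*√7 (v = √(-28) = 2*I*√7 ≈ 5.2915*I)
E = -263
t(C, p) = -263
t(-507, v*2) - 1*12573 = -263 - 1*12573 = -263 - 12573 = -12836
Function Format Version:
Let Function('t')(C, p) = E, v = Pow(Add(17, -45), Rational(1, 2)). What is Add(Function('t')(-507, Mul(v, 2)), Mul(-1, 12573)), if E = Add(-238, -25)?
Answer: -12836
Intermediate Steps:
v = Mul(2, I, Pow(7, Rational(1, 2))) (v = Pow(-28, Rational(1, 2)) = Mul(2, I, Pow(7, Rational(1, 2))) ≈ Mul(5.2915, I))
E = -263
Function('t')(C, p) = -263
Add(Function('t')(-507, Mul(v, 2)), Mul(-1, 12573)) = Add(-263, Mul(-1, 12573)) = Add(-263, -12573) = -12836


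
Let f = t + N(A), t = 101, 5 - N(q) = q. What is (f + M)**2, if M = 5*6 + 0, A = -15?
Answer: 22801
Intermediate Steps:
N(q) = 5 - q
f = 121 (f = 101 + (5 - 1*(-15)) = 101 + (5 + 15) = 101 + 20 = 121)
M = 30 (M = 30 + 0 = 30)
(f + M)**2 = (121 + 30)**2 = 151**2 = 22801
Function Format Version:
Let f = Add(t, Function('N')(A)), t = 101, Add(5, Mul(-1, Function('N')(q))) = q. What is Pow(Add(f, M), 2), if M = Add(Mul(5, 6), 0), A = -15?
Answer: 22801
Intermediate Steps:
Function('N')(q) = Add(5, Mul(-1, q))
f = 121 (f = Add(101, Add(5, Mul(-1, -15))) = Add(101, Add(5, 15)) = Add(101, 20) = 121)
M = 30 (M = Add(30, 0) = 30)
Pow(Add(f, M), 2) = Pow(Add(121, 30), 2) = Pow(151, 2) = 22801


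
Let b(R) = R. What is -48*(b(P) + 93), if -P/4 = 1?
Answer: -4272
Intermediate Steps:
P = -4 (P = -4*1 = -4)
-48*(b(P) + 93) = -48*(-4 + 93) = -48*89 = -4272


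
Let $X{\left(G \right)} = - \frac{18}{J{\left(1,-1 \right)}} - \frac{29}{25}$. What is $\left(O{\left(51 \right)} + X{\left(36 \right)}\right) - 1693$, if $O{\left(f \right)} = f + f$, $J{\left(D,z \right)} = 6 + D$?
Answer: $- \frac{279078}{175} \approx -1594.7$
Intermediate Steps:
$X{\left(G \right)} = - \frac{653}{175}$ ($X{\left(G \right)} = - \frac{18}{6 + 1} - \frac{29}{25} = - \frac{18}{7} - \frac{29}{25} = - \frac{653}{175}$)
$O{\left(f \right)} = 2 f$
$\left(O{\left(51 \right)} + X{\left(36 \right)}\right) - 1693 = \left(2 \cdot 51 - \frac{653}{175}\right) - 1693 = \left(102 - \frac{653}{175}\right) - 1693 = \frac{17197}{175} - 1693 = - \frac{279078}{175}$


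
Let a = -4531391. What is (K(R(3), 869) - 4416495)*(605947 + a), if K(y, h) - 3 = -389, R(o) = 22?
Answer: 17338219020164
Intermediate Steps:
K(y, h) = -386 (K(y, h) = 3 - 389 = -386)
(K(R(3), 869) - 4416495)*(605947 + a) = (-386 - 4416495)*(605947 - 4531391) = -4416881*(-3925444) = 17338219020164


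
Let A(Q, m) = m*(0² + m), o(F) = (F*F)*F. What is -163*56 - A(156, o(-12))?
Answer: -2995112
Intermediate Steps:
o(F) = F³ (o(F) = F²*F = F³)
A(Q, m) = m² (A(Q, m) = m*(0 + m) = m*m = m²)
-163*56 - A(156, o(-12)) = -163*56 - ((-12)³)² = -9128 - 1*(-1728)² = -9128 - 1*2985984 = -9128 - 2985984 = -2995112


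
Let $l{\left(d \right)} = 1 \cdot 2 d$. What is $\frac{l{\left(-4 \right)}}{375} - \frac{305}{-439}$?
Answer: $\frac{110863}{164625} \approx 0.67343$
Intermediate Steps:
$l{\left(d \right)} = 2 d$
$\frac{l{\left(-4 \right)}}{375} - \frac{305}{-439} = \frac{2 \left(-4\right)}{375} - \frac{305}{-439} = \left(-8\right) \frac{1}{375} - - \frac{305}{439} = - \frac{8}{375} + \frac{305}{439} = \frac{110863}{164625}$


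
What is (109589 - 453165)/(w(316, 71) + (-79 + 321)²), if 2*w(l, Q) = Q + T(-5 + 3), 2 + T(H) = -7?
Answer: -343576/58595 ≈ -5.8636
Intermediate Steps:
T(H) = -9 (T(H) = -2 - 7 = -9)
w(l, Q) = -9/2 + Q/2 (w(l, Q) = (Q - 9)/2 = (-9 + Q)/2 = -9/2 + Q/2)
(109589 - 453165)/(w(316, 71) + (-79 + 321)²) = (109589 - 453165)/((-9/2 + (½)*71) + (-79 + 321)²) = -343576/((-9/2 + 71/2) + 242²) = -343576/(31 + 58564) = -343576/58595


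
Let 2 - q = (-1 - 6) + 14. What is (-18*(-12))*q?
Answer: -1080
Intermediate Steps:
q = -5 (q = 2 - ((-1 - 6) + 14) = 2 - (-7 + 14) = 2 - 1*7 = 2 - 7 = -5)
(-18*(-12))*q = -18*(-12)*(-5) = 216*(-5) = -1080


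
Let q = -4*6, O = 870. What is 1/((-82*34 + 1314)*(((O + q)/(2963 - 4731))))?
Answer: 442/311751 ≈ 0.0014178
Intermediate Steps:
q = -24
1/((-82*34 + 1314)*(((O + q)/(2963 - 4731)))) = 1/((-82*34 + 1314)*(((870 - 24)/(2963 - 4731)))) = 1/((-2788 + 1314)*((846/(-1768)))) = 1/((-1474)*((846*(-1/1768)))) = -1/(1474*(-423/884)) = -1/1474*(-884/423) = 442/311751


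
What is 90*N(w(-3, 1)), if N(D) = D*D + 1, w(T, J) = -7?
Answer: 4500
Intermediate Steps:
N(D) = 1 + D**2 (N(D) = D**2 + 1 = 1 + D**2)
90*N(w(-3, 1)) = 90*(1 + (-7)**2) = 90*(1 + 49) = 90*50 = 4500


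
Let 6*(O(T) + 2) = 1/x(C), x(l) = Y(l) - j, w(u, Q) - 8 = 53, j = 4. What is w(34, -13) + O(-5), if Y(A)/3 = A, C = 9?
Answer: 8143/138 ≈ 59.007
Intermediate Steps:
Y(A) = 3*A
w(u, Q) = 61 (w(u, Q) = 8 + 53 = 61)
x(l) = -4 + 3*l (x(l) = 3*l - 1*4 = 3*l - 4 = -4 + 3*l)
O(T) = -275/138 (O(T) = -2 + 1/(6*(-4 + 3*9)) = -2 + 1/(6*(-4 + 27)) = -2 + (1/6)/23 = -2 + (1/6)*(1/23) = -2 + 1/138 = -275/138)
w(34, -13) + O(-5) = 61 - 275/138 = 8143/138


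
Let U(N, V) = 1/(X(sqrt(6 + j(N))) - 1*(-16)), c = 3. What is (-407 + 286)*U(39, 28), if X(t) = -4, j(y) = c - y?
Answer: -121/12 ≈ -10.083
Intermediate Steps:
j(y) = 3 - y
U(N, V) = 1/12 (U(N, V) = 1/(-4 - 1*(-16)) = 1/(-4 + 16) = 1/12)
(-407 + 286)*U(39, 28) = (-407 + 286)*(1/12) = -121*1/12 = -121/12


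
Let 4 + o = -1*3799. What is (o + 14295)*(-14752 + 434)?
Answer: -150224456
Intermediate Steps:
o = -3803 (o = -4 - 1*3799 = -4 - 3799 = -3803)
(o + 14295)*(-14752 + 434) = (-3803 + 14295)*(-14752 + 434) = 10492*(-14318) = -150224456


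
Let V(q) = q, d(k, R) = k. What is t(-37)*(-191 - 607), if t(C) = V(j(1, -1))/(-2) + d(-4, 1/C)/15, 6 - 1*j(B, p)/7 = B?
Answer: 70889/5 ≈ 14178.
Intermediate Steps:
j(B, p) = 42 - 7*B
t(C) = -533/30 (t(C) = (42 - 7*1)/(-2) - 4/15 = (42 - 7)*(-1/2) - 4*1/15 = 35*(-1/2) - 4/15 = -35/2 - 4/15 = -533/30)
t(-37)*(-191 - 607) = -533*(-191 - 607)/30 = -533/30*(-798) = 70889/5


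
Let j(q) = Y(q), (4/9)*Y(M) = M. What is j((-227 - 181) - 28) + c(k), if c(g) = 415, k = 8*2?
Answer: -566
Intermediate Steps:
Y(M) = 9*M/4
j(q) = 9*q/4
k = 16
j((-227 - 181) - 28) + c(k) = 9*((-227 - 181) - 28)/4 + 415 = 9*(-408 - 28)/4 + 415 = (9/4)*(-436) + 415 = -981 + 415 = -566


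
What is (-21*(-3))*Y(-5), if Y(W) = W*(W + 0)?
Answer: 1575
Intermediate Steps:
Y(W) = W² (Y(W) = W*W = W²)
(-21*(-3))*Y(-5) = -21*(-3)*(-5)² = 63*25 = 1575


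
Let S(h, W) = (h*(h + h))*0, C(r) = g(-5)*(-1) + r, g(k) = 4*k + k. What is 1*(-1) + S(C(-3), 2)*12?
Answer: -1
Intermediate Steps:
g(k) = 5*k
C(r) = 25 + r (C(r) = (5*(-5))*(-1) + r = -25*(-1) + r = 25 + r)
S(h, W) = 0 (S(h, W) = (h*(2*h))*0 = (2*h²)*0 = 0)
1*(-1) + S(C(-3), 2)*12 = 1*(-1) + 0*12 = -1 + 0 = -1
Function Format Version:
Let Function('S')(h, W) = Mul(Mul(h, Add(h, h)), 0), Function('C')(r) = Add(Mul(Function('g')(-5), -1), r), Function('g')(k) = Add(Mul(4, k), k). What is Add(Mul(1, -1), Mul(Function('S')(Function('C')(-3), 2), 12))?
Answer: -1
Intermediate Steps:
Function('g')(k) = Mul(5, k)
Function('C')(r) = Add(25, r) (Function('C')(r) = Add(Mul(Mul(5, -5), -1), r) = Add(Mul(-25, -1), r) = Add(25, r))
Function('S')(h, W) = 0 (Function('S')(h, W) = Mul(Mul(h, Mul(2, h)), 0) = Mul(Mul(2, Pow(h, 2)), 0) = 0)
Add(Mul(1, -1), Mul(Function('S')(Function('C')(-3), 2), 12)) = Add(Mul(1, -1), Mul(0, 12)) = Add(-1, 0) = -1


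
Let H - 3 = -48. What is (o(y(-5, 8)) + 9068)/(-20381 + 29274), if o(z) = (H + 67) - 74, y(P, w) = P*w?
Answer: 9016/8893 ≈ 1.0138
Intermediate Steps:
H = -45 (H = 3 - 48 = -45)
o(z) = -52 (o(z) = (-45 + 67) - 74 = 22 - 74 = -52)
(o(y(-5, 8)) + 9068)/(-20381 + 29274) = (-52 + 9068)/(-20381 + 29274) = 9016/8893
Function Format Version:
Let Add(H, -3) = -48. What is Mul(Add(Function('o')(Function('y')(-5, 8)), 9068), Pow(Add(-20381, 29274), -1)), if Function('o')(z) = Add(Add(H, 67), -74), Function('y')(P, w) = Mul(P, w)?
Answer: Rational(9016, 8893) ≈ 1.0138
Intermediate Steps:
H = -45 (H = Add(3, -48) = -45)
Function('o')(z) = -52 (Function('o')(z) = Add(Add(-45, 67), -74) = Add(22, -74) = -52)
Mul(Add(Function('o')(Function('y')(-5, 8)), 9068), Pow(Add(-20381, 29274), -1)) = Mul(Add(-52, 9068), Pow(Add(-20381, 29274), -1)) = Mul(9016, Pow(8893, -1)) = Mul(9016, Rational(1, 8893)) = Rational(9016, 8893)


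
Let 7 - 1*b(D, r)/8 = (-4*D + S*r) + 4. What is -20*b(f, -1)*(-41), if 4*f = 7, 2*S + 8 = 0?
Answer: 39360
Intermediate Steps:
S = -4 (S = -4 + (½)*0 = -4 + 0 = -4)
f = 7/4 (f = (¼)*7 = 7/4 ≈ 1.7500)
b(D, r) = 24 + 32*D + 32*r (b(D, r) = 56 - 8*((-4*D - 4*r) + 4) = 56 - 8*(4 - 4*D - 4*r) = 56 + (-32 + 32*D + 32*r) = 24 + 32*D + 32*r)
-20*b(f, -1)*(-41) = -20*(24 + 32*(7/4) + 32*(-1))*(-41) = -20*(24 + 56 - 32)*(-41) = -20*48*(-41) = -960*(-41) = 39360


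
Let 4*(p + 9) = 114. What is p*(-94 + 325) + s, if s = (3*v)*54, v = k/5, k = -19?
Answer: 38889/10 ≈ 3888.9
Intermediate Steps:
p = 39/2 (p = -9 + (¼)*114 = -9 + 57/2 = 39/2 ≈ 19.500)
v = -19/5 ≈ -3.8000
s = -3078/5 (s = (3*(-19/5))*54 = -57/5*54 = -3078/5 ≈ -615.60)
p*(-94 + 325) + s = 39*(-94 + 325)/2 - 3078/5 = (39/2)*231 - 3078/5 = 9009/2 - 3078/5 = 38889/10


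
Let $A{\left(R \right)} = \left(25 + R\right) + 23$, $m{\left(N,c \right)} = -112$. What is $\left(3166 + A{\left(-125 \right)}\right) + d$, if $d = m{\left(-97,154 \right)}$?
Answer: $2977$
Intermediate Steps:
$A{\left(R \right)} = 48 + R$
$d = -112$
$\left(3166 + A{\left(-125 \right)}\right) + d = \left(3166 + \left(48 - 125\right)\right) - 112 = \left(3166 - 77\right) - 112 = 3089 - 112 = 2977$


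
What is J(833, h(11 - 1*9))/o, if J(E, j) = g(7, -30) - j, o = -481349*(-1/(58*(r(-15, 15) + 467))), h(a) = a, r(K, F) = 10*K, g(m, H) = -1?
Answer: -55158/481349 ≈ -0.11459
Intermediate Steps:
o = 481349/18386 (o = -481349*(-1/(58*(10*(-15) + 467))) = -481349*(-1/(58*(-150 + 467))) = -481349/((-58*317)) = -481349/(-18386) = -481349*(-1/18386) = 481349/18386 ≈ 26.180)
J(E, j) = -1 - j
J(833, h(11 - 1*9))/o = (-1 - (11 - 1*9))/(481349/18386) = (-1 - (11 - 9))*(18386/481349) = (-1 - 1*2)*(18386/481349) = (-1 - 2)*(18386/481349) = -3*18386/481349 = -55158/481349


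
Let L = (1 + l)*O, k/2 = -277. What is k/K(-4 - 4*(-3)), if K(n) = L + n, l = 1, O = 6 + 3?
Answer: -277/13 ≈ -21.308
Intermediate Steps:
O = 9
k = -554 (k = 2*(-277) = -554)
L = 18 (L = (1 + 1)*9 = 2*9 = 18)
K(n) = 18 + n
k/K(-4 - 4*(-3)) = -554/(18 + (-4 - 4*(-3))) = -554/(18 + (-4 + 12)) = -554/(18 + 8) = -554/26 = -554*1/26 = -277/13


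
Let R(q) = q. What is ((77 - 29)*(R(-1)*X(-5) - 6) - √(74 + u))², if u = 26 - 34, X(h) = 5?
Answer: (528 + √66)² ≈ 2.8743e+5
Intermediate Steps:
u = -8
((77 - 29)*(R(-1)*X(-5) - 6) - √(74 + u))² = ((77 - 29)*(-1*5 - 6) - √(74 - 8))² = (48*(-5 - 6) - √66)² = (48*(-11) - √66)² = (-528 - √66)²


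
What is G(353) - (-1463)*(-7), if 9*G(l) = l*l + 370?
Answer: 32810/9 ≈ 3645.6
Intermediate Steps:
G(l) = 370/9 + l²/9 (G(l) = (l*l + 370)/9 = (l² + 370)/9 = (370 + l²)/9 = 370/9 + l²/9)
G(353) - (-1463)*(-7) = (370/9 + (⅑)*353²) - (-1463)*(-7) = (370/9 + (⅑)*124609) - 1*10241 = (370/9 + 124609/9) - 10241 = 124979/9 - 10241 = 32810/9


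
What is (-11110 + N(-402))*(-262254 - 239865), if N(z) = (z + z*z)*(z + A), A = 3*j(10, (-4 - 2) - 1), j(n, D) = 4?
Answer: 31573187486910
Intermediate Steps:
A = 12 (A = 3*4 = 12)
N(z) = (12 + z)*(z + z**2) (N(z) = (z + z*z)*(z + 12) = (z + z**2)*(12 + z) = (12 + z)*(z + z**2))
(-11110 + N(-402))*(-262254 - 239865) = (-11110 - 402*(12 + (-402)**2 + 13*(-402)))*(-262254 - 239865) = (-11110 - 402*(12 + 161604 - 5226))*(-502119) = (-11110 - 402*156390)*(-502119) = (-11110 - 62868780)*(-502119) = -62879890*(-502119) = 31573187486910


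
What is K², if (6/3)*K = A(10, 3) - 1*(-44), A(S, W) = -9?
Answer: 1225/4 ≈ 306.25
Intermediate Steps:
K = 35/2 (K = (-9 - 1*(-44))/2 = (-9 + 44)/2 = (½)*35 = 35/2 ≈ 17.500)
K² = (35/2)² = 1225/4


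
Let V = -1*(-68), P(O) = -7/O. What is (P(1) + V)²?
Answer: 3721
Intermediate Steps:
V = 68
(P(1) + V)² = (-7/1 + 68)² = (-7*1 + 68)² = (-7 + 68)² = 61² = 3721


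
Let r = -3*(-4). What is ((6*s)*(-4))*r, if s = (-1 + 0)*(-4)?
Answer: -1152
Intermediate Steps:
s = 4 (s = -1*(-4) = 4)
r = 12
((6*s)*(-4))*r = ((6*4)*(-4))*12 = (24*(-4))*12 = -96*12 = -1152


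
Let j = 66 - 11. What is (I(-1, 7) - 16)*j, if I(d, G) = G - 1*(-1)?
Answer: -440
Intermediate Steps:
j = 55
I(d, G) = 1 + G (I(d, G) = G + 1 = 1 + G)
(I(-1, 7) - 16)*j = ((1 + 7) - 16)*55 = (8 - 16)*55 = -8*55 = -440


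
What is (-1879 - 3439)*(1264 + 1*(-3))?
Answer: -6705998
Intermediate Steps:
(-1879 - 3439)*(1264 + 1*(-3)) = -5318*(1264 - 3) = -5318*1261 = -6705998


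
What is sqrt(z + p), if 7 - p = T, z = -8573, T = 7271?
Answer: I*sqrt(15837) ≈ 125.85*I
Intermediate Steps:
p = -7264 (p = 7 - 1*7271 = 7 - 7271 = -7264)
sqrt(z + p) = sqrt(-8573 - 7264) = sqrt(-15837) = I*sqrt(15837)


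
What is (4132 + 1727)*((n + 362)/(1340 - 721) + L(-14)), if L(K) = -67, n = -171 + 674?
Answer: -237922272/619 ≈ -3.8437e+5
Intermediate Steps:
n = 503
(4132 + 1727)*((n + 362)/(1340 - 721) + L(-14)) = (4132 + 1727)*((503 + 362)/(1340 - 721) - 67) = 5859*(865/619 - 67) = 5859*(-40608/619) = -237922272/619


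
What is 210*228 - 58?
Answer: 47822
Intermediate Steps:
210*228 - 58 = 47880 - 58 = 47822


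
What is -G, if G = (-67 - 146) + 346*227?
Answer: -78329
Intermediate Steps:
G = 78329 (G = -213 + 78542 = 78329)
-G = -1*78329 = -78329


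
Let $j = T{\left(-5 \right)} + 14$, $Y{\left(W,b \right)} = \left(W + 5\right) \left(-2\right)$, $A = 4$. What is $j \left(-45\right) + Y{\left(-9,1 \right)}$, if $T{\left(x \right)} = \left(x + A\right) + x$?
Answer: $-352$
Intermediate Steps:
$T{\left(x \right)} = 4 + 2 x$ ($T{\left(x \right)} = \left(x + 4\right) + x = \left(4 + x\right) + x = 4 + 2 x$)
$Y{\left(W,b \right)} = -10 - 2 W$ ($Y{\left(W,b \right)} = \left(5 + W\right) \left(-2\right) = -10 - 2 W$)
$j = 8$ ($j = \left(4 + 2 \left(-5\right)\right) + 14 = \left(4 - 10\right) + 14 = -6 + 14 = 8$)
$j \left(-45\right) + Y{\left(-9,1 \right)} = 8 \left(-45\right) - -8 = -360 + \left(-10 + 18\right) = -360 + 8 = -352$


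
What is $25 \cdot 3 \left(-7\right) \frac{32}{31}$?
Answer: $- \frac{16800}{31} \approx -541.94$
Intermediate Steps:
$25 \cdot 3 \left(-7\right) \frac{32}{31} = 25 \left(-21\right) 32 \cdot \frac{1}{31} = \left(-525\right) \frac{32}{31} = - \frac{16800}{31}$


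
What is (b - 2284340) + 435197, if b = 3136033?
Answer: 1286890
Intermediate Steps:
(b - 2284340) + 435197 = (3136033 - 2284340) + 435197 = 851693 + 435197 = 1286890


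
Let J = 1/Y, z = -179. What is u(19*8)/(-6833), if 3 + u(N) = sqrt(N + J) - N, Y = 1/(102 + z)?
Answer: 155/6833 - 5*sqrt(3)/6833 ≈ 0.021417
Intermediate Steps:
Y = -1/77 (Y = 1/(102 - 179) = 1/(-77) = -1/77 ≈ -0.012987)
J = -77 (J = 1/(-1/77) = -77)
u(N) = -3 + sqrt(-77 + N) - N (u(N) = -3 + (sqrt(N - 77) - N) = -3 + (sqrt(-77 + N) - N) = -3 + sqrt(-77 + N) - N)
u(19*8)/(-6833) = (-3 + sqrt(-77 + 19*8) - 19*8)/(-6833) = (-3 + sqrt(-77 + 152) - 1*152)*(-1/6833) = (-3 + sqrt(75) - 152)*(-1/6833) = (-3 + 5*sqrt(3) - 152)*(-1/6833) = (-155 + 5*sqrt(3))*(-1/6833) = 155/6833 - 5*sqrt(3)/6833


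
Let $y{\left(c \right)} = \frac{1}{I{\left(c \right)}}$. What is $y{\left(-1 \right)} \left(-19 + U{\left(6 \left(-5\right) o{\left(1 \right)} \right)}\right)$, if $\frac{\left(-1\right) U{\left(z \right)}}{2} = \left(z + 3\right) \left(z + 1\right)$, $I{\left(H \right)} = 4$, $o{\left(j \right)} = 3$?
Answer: $- \frac{15505}{4} \approx -3876.3$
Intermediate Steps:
$y{\left(c \right)} = \frac{1}{4}$
$U{\left(z \right)} = - 2 \left(1 + z\right) \left(3 + z\right)$ ($U{\left(z \right)} = - 2 \left(z + 3\right) \left(z + 1\right) = - 2 \left(3 + z\right) \left(1 + z\right) = - 2 \left(1 + z\right) \left(3 + z\right)$)
$y{\left(-1 \right)} \left(-19 + U{\left(6 \left(-5\right) o{\left(1 \right)} \right)}\right) = \frac{-19 - \left(6 + 16200 + 8 \cdot 6 \left(-5\right) 3\right)}{4} = \frac{-19 - \left(6 + 16200 + 8 \left(-30\right) 3\right)}{4} = \frac{-19 - \left(-714 + 16200\right)}{4} = \frac{-19 - 15486}{4} = \frac{1}{4} \left(-15505\right) = - \frac{15505}{4}$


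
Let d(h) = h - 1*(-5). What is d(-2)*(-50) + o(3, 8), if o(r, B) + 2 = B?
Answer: -144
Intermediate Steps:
o(r, B) = -2 + B
d(h) = 5 + h (d(h) = h + 5 = 5 + h)
d(-2)*(-50) + o(3, 8) = (5 - 2)*(-50) + (-2 + 8) = 3*(-50) + 6 = -150 + 6 = -144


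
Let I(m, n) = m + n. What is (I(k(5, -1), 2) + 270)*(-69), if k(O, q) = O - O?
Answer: -18768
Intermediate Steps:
k(O, q) = 0
(I(k(5, -1), 2) + 270)*(-69) = ((0 + 2) + 270)*(-69) = (2 + 270)*(-69) = 272*(-69) = -18768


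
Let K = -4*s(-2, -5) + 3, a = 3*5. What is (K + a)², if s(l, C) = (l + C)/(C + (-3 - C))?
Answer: 676/9 ≈ 75.111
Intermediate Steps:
s(l, C) = -C/3 - l/3 (s(l, C) = (C + l)/(-3) = (C + l)*(-⅓) = -C/3 - l/3)
a = 15
K = -19/3 (K = -4*(-⅓*(-5) - ⅓*(-2)) + 3 = -4*(5/3 + ⅔) + 3 = -4*7/3 + 3 = -28/3 + 3 = -19/3 ≈ -6.3333)
(K + a)² = (-19/3 + 15)² = (26/3)² = 676/9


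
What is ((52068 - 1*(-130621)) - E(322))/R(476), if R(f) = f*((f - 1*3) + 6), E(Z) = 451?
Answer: 13017/16286 ≈ 0.79928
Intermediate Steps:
R(f) = f*(3 + f) (R(f) = f*((f - 3) + 6) = f*((-3 + f) + 6) = f*(3 + f))
((52068 - 1*(-130621)) - E(322))/R(476) = ((52068 - 1*(-130621)) - 1*451)/((476*(3 + 476))) = ((52068 + 130621) - 451)/((476*479)) = (182689 - 451)/228004 = 182238*(1/228004) = 13017/16286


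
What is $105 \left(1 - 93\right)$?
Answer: $-9660$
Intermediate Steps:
$105 \left(1 - 93\right) = 105 \left(-92\right) = -9660$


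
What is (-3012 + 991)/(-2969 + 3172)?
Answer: -2021/203 ≈ -9.9557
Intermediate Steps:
(-3012 + 991)/(-2969 + 3172) = -2021/203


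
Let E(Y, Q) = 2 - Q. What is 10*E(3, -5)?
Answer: 70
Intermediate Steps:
10*E(3, -5) = 10*(2 - 1*(-5)) = 10*(2 + 5) = 10*7 = 70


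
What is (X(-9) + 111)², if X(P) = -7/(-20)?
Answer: 4959529/400 ≈ 12399.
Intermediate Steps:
X(P) = 7/20 (X(P) = -7*(-1/20) = 7/20)
(X(-9) + 111)² = (7/20 + 111)² = (2227/20)² = 4959529/400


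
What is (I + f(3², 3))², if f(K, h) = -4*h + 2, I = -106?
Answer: 13456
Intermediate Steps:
f(K, h) = 2 - 4*h
(I + f(3², 3))² = (-106 + (2 - 4*3))² = (-106 + (2 - 12))² = (-106 - 10)² = (-116)² = 13456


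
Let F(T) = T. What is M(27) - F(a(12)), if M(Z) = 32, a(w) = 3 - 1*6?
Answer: 35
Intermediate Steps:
a(w) = -3 (a(w) = 3 - 6 = -3)
M(27) - F(a(12)) = 32 - 1*(-3) = 32 + 3 = 35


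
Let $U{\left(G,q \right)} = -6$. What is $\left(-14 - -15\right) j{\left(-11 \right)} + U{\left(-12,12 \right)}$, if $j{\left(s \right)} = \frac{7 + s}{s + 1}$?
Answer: $- \frac{28}{5} \approx -5.6$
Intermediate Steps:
$j{\left(s \right)} = \frac{7 + s}{1 + s}$
$\left(-14 - -15\right) j{\left(-11 \right)} + U{\left(-12,12 \right)} = \left(-14 - -15\right) \frac{7 - 11}{1 - 11} - 6 = \left(-14 + 15\right) \frac{1}{-10} \left(-4\right) - 6 = 1 \left(\left(- \frac{1}{10}\right) \left(-4\right)\right) - 6 = 1 \cdot \frac{2}{5} - 6 = \frac{2}{5} - 6 = - \frac{28}{5}$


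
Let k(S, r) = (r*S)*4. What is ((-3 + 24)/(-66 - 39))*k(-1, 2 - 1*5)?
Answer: -12/5 ≈ -2.4000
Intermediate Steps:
k(S, r) = 4*S*r (k(S, r) = (S*r)*4 = 4*S*r)
((-3 + 24)/(-66 - 39))*k(-1, 2 - 1*5) = ((-3 + 24)/(-66 - 39))*(4*(-1)*(2 - 1*5)) = (21/(-105))*(4*(-1)*(2 - 5)) = (21*(-1/105))*(4*(-1)*(-3)) = -⅕*12 = -12/5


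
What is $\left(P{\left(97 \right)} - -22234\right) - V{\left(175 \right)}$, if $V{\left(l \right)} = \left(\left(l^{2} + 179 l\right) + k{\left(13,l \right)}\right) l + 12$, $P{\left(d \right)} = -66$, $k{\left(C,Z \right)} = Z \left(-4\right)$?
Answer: $-10696594$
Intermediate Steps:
$k{\left(C,Z \right)} = - 4 Z$
$V{\left(l \right)} = 12 + l \left(l^{2} + 175 l\right)$ ($V{\left(l \right)} = \left(\left(l^{2} + 179 l\right) - 4 l\right) l + 12 = \left(l^{2} + 175 l\right) l + 12 = l \left(l^{2} + 175 l\right) + 12 = 12 + l \left(l^{2} + 175 l\right)$)
$\left(P{\left(97 \right)} - -22234\right) - V{\left(175 \right)} = \left(-66 - -22234\right) - \left(12 + 175^{3} + 175 \cdot 175^{2}\right) = \left(-66 + 22234\right) - \left(12 + 5359375 + 175 \cdot 30625\right) = 22168 - \left(12 + 5359375 + 5359375\right) = 22168 - 10718762 = -10696594$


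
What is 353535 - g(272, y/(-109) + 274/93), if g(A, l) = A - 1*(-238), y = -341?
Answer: 353025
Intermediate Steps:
g(A, l) = 238 + A (g(A, l) = A + 238 = 238 + A)
353535 - g(272, y/(-109) + 274/93) = 353535 - (238 + 272) = 353535 - 1*510 = 353535 - 510 = 353025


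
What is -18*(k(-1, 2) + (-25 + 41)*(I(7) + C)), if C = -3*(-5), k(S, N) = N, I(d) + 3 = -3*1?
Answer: -2628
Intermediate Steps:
I(d) = -6 (I(d) = -3 - 3*1 = -3 - 3 = -6)
C = 15
-18*(k(-1, 2) + (-25 + 41)*(I(7) + C)) = -18*(2 + (-25 + 41)*(-6 + 15)) = -18*(2 + 16*9) = -18*(2 + 144) = -18*146 = -2628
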